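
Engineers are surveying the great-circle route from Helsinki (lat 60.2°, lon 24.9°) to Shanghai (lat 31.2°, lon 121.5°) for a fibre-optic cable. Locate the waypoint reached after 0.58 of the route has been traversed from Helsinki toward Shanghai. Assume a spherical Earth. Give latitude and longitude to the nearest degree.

Convert each endpoint to a unit vector on the sphere (x = cos φ cos λ, y = cos φ sin λ, z = sin φ).
The central angle between the endpoints is δ = arccos(p₁·p₂) ≈ 1.159 rad (66.4°).
Interpolate at f = 0.58 with slerp weights a = sin((1−f)δ)/sin δ ≈ 0.510, b = sin(fδ)/sin δ ≈ 0.679.
p = a·p₁ + b·p₂ ≈ (-0.074, 0.602, 0.795); φ = arcsin(p_z) ≈ 52.64°, λ = atan2(p_y, p_x) ≈ 96.97°.

≈ lat 53°, lon 97°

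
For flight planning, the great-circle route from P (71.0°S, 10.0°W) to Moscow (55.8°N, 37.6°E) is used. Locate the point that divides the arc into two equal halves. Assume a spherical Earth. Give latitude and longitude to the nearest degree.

Write both endpoints as unit vectors p₁, p₂ with components (cos φ cos λ, cos φ sin λ, sin φ).
The central angle between the endpoints is δ = arccos(p₁·p₂) ≈ 2.290 rad (131.2°).
Interpolate at f = 1/2 with slerp weights a = sin((1−f)δ)/sin δ ≈ 1.210, b = sin(fδ)/sin δ ≈ 1.210.
p = a·p₁ + b·p₂ ≈ (0.927, 0.347, -0.143); φ = arcsin(p_z) ≈ -8.24°, λ = atan2(p_y, p_x) ≈ 20.50°.

≈ (8°S, 21°E)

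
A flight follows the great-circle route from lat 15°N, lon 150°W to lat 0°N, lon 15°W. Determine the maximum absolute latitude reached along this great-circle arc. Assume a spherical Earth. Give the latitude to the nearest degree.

≈ 21°N

The great circle lies in the plane with unit normal n̂ = (p₁ × p₂)/|p₁ × p₂|.
Here n̂_z ≈ +0.935; the vertex latitude is φ_max = arccos|n̂_z| ≈ 20.8°.
Check via Clairaut: cos φ_max = |cos φ₁| · sin C = cos(15.0°)·sin(75.5°) ≈ 0.935, again giving ≈ 20.8°.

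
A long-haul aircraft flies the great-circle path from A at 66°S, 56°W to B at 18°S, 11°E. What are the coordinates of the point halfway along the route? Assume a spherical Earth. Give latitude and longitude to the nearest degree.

The haversine formula gives a central angle δ ≈ 1.122 rad (64.3°) between the endpoints.
Interpolate at f = 1/2 with slerp weights a = sin((1−f)δ)/sin δ ≈ 0.591, b = sin(fδ)/sin δ ≈ 0.591.
p = a·p₁ + b·p₂ ≈ (0.686, -0.092, -0.722); φ = arcsin(p_z) ≈ -46.22°, λ = atan2(p_y, p_x) ≈ -7.64°.

≈ 46°S, 8°W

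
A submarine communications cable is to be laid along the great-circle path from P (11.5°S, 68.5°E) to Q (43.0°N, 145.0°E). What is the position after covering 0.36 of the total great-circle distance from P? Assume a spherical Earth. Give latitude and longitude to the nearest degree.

Write both endpoints as unit vectors p₁, p₂ with components (cos φ cos λ, cos φ sin λ, sin φ).
The central angle between the endpoints is δ = arccos(p₁·p₂) ≈ 1.539 rad (88.2°).
Interpolate at f = 0.36 with slerp weights a = sin((1−f)δ)/sin δ ≈ 0.834, b = sin(fδ)/sin δ ≈ 0.527.
p = a·p₁ + b·p₂ ≈ (-0.016, 0.981, 0.193); φ = arcsin(p_z) ≈ 11.12°, λ = atan2(p_y, p_x) ≈ 90.93°.

≈ (11°N, 91°E)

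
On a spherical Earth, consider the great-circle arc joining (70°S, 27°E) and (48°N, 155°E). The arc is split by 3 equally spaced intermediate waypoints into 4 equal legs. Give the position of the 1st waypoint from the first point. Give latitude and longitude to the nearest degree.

≈ (53°S, 104°E)

Convert each endpoint to a unit vector on the sphere (x = cos φ cos λ, y = cos φ sin λ, z = sin φ).
The central angle between the endpoints is δ = arccos(p₁·p₂) ≈ 2.567 rad (147.1°).
Interpolate at f = 1/4 with slerp weights a = sin((1−f)δ)/sin δ ≈ 1.725, b = sin(fδ)/sin δ ≈ 1.101.
p = a·p₁ + b·p₂ ≈ (-0.142, 0.579, -0.803); φ = arcsin(p_z) ≈ -53.40°, λ = atan2(p_y, p_x) ≈ 103.77°.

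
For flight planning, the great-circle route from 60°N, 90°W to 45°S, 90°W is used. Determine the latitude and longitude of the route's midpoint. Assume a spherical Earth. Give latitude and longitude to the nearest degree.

≈ 7°N, 90°W

The haversine formula gives a central angle δ ≈ 1.833 rad (105.0°) between the endpoints.
Interpolate at f = 1/2 with slerp weights a = sin((1−f)δ)/sin δ ≈ 0.821, b = sin(fδ)/sin δ ≈ 0.821.
p = a·p₁ + b·p₂ ≈ (0.000, -0.991, 0.131); φ = arcsin(p_z) ≈ 7.50°, λ = atan2(p_y, p_x) ≈ -90.00°.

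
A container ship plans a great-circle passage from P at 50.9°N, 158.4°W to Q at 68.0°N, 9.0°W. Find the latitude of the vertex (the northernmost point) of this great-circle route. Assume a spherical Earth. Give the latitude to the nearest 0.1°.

The great circle lies in the plane with unit normal n̂ = (p₁ × p₂)/|p₁ × p₂|.
Here n̂_z ≈ +0.140; the vertex latitude is φ_max = arccos|n̂_z| ≈ 81.9°.
Check via Clairaut: cos φ_max = |cos φ₁| · sin C = cos(50.9°)·sin(12.9°) ≈ 0.140, again giving ≈ 81.9°.

≈ 81.9°N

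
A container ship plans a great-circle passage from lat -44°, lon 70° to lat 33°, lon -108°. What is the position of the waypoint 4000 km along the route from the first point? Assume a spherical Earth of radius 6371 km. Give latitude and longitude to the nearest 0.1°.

≈ lat -78.5°, lon 43.5°

Convert each endpoint to a unit vector on the sphere (x = cos φ cos λ, y = cos φ sin λ, z = sin φ).
The central angle between the endpoints is δ = arccos(p₁·p₂) ≈ 2.948 rad (168.9°). The total great-circle distance is δ·R ≈ 2.948 × 6371 ≈ 18780 km, so the target fraction is f = 4000/18780 ≈ 0.213.
Interpolate at f ≈ 0.213 with slerp weights a = sin((1−f)δ)/sin δ ≈ 3.801, b = sin(fδ)/sin δ ≈ 3.048.
p = a·p₁ + b·p₂ ≈ (0.145, 0.138, -0.980); φ = arcsin(p_z) ≈ -78.47°, λ = atan2(p_y, p_x) ≈ 43.49°.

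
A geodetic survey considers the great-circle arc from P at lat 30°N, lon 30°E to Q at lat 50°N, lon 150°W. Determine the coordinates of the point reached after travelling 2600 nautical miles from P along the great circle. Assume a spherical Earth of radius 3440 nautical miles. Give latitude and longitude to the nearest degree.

≈ lat 73°N, lon 30°E

The haversine formula gives a central angle δ ≈ 1.745 rad (100.0°) between the endpoints. The total great-circle distance is δ·R ≈ 1.745 × 3440 ≈ 6004 nmi, so the target fraction is f = 2600/6004 ≈ 0.433.
Interpolate at f ≈ 0.433 with slerp weights a = sin((1−f)δ)/sin δ ≈ 0.849, b = sin(fδ)/sin δ ≈ 0.696.
p = a·p₁ + b·p₂ ≈ (0.249, 0.144, 0.958); φ = arcsin(p_z) ≈ 73.30°, λ = atan2(p_y, p_x) ≈ 30.00°.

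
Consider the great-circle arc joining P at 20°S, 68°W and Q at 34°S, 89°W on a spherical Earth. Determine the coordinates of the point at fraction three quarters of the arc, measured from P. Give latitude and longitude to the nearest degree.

Convert each endpoint to a unit vector on the sphere (x = cos φ cos λ, y = cos φ sin λ, z = sin φ).
The central angle between the endpoints is δ = arccos(p₁·p₂) ≈ 0.406 rad (23.3°).
Interpolate at f = 3/4 with slerp weights a = sin((1−f)δ)/sin δ ≈ 0.257, b = sin(fδ)/sin δ ≈ 0.759.
p = a·p₁ + b·p₂ ≈ (0.101, -0.853, -0.512); φ = arcsin(p_z) ≈ -30.82°, λ = atan2(p_y, p_x) ≈ -83.23°.

≈ 31°S, 83°W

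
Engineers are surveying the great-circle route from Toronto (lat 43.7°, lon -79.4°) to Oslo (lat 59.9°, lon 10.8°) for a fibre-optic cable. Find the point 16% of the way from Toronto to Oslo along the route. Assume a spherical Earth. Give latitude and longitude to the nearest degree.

From cos δ = sin φ₁ sin φ₂ + cos φ₁ cos φ₂ cos Δλ, the central angle is δ ≈ 0.932 rad (53.4°).
Interpolate at f = 0.16 with slerp weights a = sin((1−f)δ)/sin δ ≈ 0.879, b = sin(fδ)/sin δ ≈ 0.185.
p = a·p₁ + b·p₂ ≈ (0.208, -0.607, 0.767); φ = arcsin(p_z) ≈ 50.09°, λ = atan2(p_y, p_x) ≈ -71.08°.

≈ lat 50°, lon -71°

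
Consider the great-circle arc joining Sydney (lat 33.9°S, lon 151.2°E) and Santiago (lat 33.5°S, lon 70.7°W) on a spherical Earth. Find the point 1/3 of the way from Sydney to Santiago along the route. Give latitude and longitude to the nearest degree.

≈ lat 58°S, lon 172°W

Convert each endpoint to a unit vector on the sphere (x = cos φ cos λ, y = cos φ sin λ, z = sin φ).
The central angle between the endpoints is δ = arccos(p₁·p₂) ≈ 1.780 rad (102.0°).
Interpolate at f = 1/3 with slerp weights a = sin((1−f)δ)/sin δ ≈ 0.948, b = sin(fδ)/sin δ ≈ 0.571.
p = a·p₁ + b·p₂ ≈ (-0.532, -0.071, -0.844); φ = arcsin(p_z) ≈ -57.56°, λ = atan2(p_y, p_x) ≈ -172.41°.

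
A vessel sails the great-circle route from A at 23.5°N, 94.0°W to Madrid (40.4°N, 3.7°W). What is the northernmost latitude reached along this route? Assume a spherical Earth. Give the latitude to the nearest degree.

≈ 44°N

The great circle lies in the plane with unit normal n̂ = (p₁ × p₂)/|p₁ × p₂|.
Here n̂_z ≈ +0.722; the vertex latitude is φ_max = arccos|n̂_z| ≈ 43.8°.
Check via Clairaut: cos φ_max = |cos φ₁| · sin C = cos(23.5°)·sin(52.0°) ≈ 0.722, again giving ≈ 43.8°.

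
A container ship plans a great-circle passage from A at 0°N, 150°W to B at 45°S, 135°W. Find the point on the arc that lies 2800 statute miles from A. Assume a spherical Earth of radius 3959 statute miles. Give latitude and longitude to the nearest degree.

≈ 39°S, 138°W

Write both endpoints as unit vectors p₁, p₂ with components (cos φ cos λ, cos φ sin λ, sin φ).
The central angle between the endpoints is δ = arccos(p₁·p₂) ≈ 0.819 rad (46.9°). The total great-circle distance is δ·R ≈ 0.819 × 3959 ≈ 3242 mi, so the target fraction is f = 2800/3242 ≈ 0.864.
Interpolate at f ≈ 0.864 with slerp weights a = sin((1−f)δ)/sin δ ≈ 0.153, b = sin(fδ)/sin δ ≈ 0.890.
p = a·p₁ + b·p₂ ≈ (-0.577, -0.521, -0.629); φ = arcsin(p_z) ≈ -38.98°, λ = atan2(p_y, p_x) ≈ -137.91°.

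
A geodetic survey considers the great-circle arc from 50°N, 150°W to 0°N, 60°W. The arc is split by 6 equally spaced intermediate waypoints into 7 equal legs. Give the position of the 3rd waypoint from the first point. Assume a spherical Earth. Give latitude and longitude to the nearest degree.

≈ 37°N, 99°W

The haversine formula gives a central angle δ ≈ 1.571 rad (90.0°) between the endpoints.
Interpolate at f = 3/7 with slerp weights a = sin((1−f)δ)/sin δ ≈ 0.782, b = sin(fδ)/sin δ ≈ 0.623.
p = a·p₁ + b·p₂ ≈ (-0.123, -0.791, 0.599); φ = arcsin(p_z) ≈ 36.79°, λ = atan2(p_y, p_x) ≈ -98.87°.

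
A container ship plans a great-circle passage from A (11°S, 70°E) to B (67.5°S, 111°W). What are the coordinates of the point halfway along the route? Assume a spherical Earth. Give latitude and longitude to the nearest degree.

Write both endpoints as unit vectors p₁, p₂ with components (cos φ cos λ, cos φ sin λ, sin φ).
The central angle between the endpoints is δ = arccos(p₁·p₂) ≈ 1.771 rad (101.5°).
Interpolate at f = 1/2 with slerp weights a = sin((1−f)δ)/sin δ ≈ 0.790, b = sin(fδ)/sin δ ≈ 0.790.
p = a·p₁ + b·p₂ ≈ (0.157, 0.447, -0.881); φ = arcsin(p_z) ≈ -61.75°, λ = atan2(p_y, p_x) ≈ 70.64°.

≈ (62°S, 71°E)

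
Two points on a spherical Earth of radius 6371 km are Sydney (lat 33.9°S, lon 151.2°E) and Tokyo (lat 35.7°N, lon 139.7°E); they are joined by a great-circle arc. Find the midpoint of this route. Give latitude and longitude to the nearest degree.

The haversine formula gives a central angle δ ≈ 1.229 rad (70.4°) between the endpoints.
Interpolate at f = 1/2 with slerp weights a = sin((1−f)δ)/sin δ ≈ 0.612, b = sin(fδ)/sin δ ≈ 0.612.
p = a·p₁ + b·p₂ ≈ (-0.824, 0.566, 0.016); φ = arcsin(p_z) ≈ 0.90°, λ = atan2(p_y, p_x) ≈ 145.51°.

≈ lat 1°N, lon 146°E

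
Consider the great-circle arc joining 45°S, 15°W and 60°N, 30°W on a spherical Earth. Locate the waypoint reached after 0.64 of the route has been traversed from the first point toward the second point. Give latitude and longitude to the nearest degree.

Convert each endpoint to a unit vector on the sphere (x = cos φ cos λ, y = cos φ sin λ, z = sin φ).
The central angle between the endpoints is δ = arccos(p₁·p₂) ≈ 1.845 rad (105.7°).
Interpolate at f = 0.64 with slerp weights a = sin((1−f)δ)/sin δ ≈ 0.640, b = sin(fδ)/sin δ ≈ 0.961.
p = a·p₁ + b·p₂ ≈ (0.853, -0.357, 0.379); φ = arcsin(p_z) ≈ 22.29°, λ = atan2(p_y, p_x) ≈ -22.72°.

≈ 22°N, 23°W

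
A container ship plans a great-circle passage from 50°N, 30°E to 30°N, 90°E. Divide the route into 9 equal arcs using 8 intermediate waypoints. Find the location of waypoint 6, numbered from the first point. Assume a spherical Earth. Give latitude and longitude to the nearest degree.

≈ 40°N, 74°E

The haversine formula gives a central angle δ ≈ 0.848 rad (48.6°) between the endpoints.
Interpolate at f = 6/9 with slerp weights a = sin((1−f)δ)/sin δ ≈ 0.372, b = sin(fδ)/sin δ ≈ 0.714.
p = a·p₁ + b·p₂ ≈ (0.207, 0.738, 0.642); φ = arcsin(p_z) ≈ 39.95°, λ = atan2(p_y, p_x) ≈ 74.33°.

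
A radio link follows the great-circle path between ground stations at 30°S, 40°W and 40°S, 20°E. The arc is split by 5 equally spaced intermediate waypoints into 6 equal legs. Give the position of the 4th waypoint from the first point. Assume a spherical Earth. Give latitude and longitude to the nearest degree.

≈ 40°S, 2°W

The haversine formula gives a central angle δ ≈ 0.859 rad (49.2°) between the endpoints.
Interpolate at f = 4/6 with slerp weights a = sin((1−f)δ)/sin δ ≈ 0.373, b = sin(fδ)/sin δ ≈ 0.716.
p = a·p₁ + b·p₂ ≈ (0.763, -0.020, -0.647); φ = arcsin(p_z) ≈ -40.28°, λ = atan2(p_y, p_x) ≈ -1.51°.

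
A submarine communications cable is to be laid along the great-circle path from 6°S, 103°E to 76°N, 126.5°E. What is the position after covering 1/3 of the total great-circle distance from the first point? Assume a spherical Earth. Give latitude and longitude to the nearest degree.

From cos δ = sin φ₁ sin φ₂ + cos φ₁ cos φ₂ cos Δλ, the central angle is δ ≈ 1.451 rad (83.2°).
Interpolate at f = 1/3 with slerp weights a = sin((1−f)δ)/sin δ ≈ 0.829, b = sin(fδ)/sin δ ≈ 0.468.
p = a·p₁ + b·p₂ ≈ (-0.253, 0.895, 0.368); φ = arcsin(p_z) ≈ 21.58°, λ = atan2(p_y, p_x) ≈ 105.79°.

≈ 22°N, 106°E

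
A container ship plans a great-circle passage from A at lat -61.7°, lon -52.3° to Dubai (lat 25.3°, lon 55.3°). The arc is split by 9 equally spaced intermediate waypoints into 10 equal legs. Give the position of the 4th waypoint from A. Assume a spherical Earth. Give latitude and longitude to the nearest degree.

Convert each endpoint to a unit vector on the sphere (x = cos φ cos λ, y = cos φ sin λ, z = sin φ).
The central angle between the endpoints is δ = arccos(p₁·p₂) ≈ 2.101 rad (120.4°).
Interpolate at f = 4/10 with slerp weights a = sin((1−f)δ)/sin δ ≈ 1.104, b = sin(fδ)/sin δ ≈ 0.864.
p = a·p₁ + b·p₂ ≈ (0.765, 0.228, -0.603); φ = arcsin(p_z) ≈ -37.08°, λ = atan2(p_y, p_x) ≈ 16.59°.

≈ lat -37°, lon 17°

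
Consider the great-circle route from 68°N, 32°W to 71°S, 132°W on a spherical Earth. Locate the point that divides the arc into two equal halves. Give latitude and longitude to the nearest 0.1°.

Convert each endpoint to a unit vector on the sphere (x = cos φ cos λ, y = cos φ sin λ, z = sin φ).
The central angle between the endpoints is δ = arccos(p₁·p₂) ≈ 2.686 rad (153.9°).
Interpolate at f = 1/2 with slerp weights a = sin((1−f)δ)/sin δ ≈ 2.212, b = sin(fδ)/sin δ ≈ 2.212.
p = a·p₁ + b·p₂ ≈ (0.221, -0.974, -0.041); φ = arcsin(p_z) ≈ -2.32°, λ = atan2(p_y, p_x) ≈ -77.23°.

≈ 2.3°S, 77.2°W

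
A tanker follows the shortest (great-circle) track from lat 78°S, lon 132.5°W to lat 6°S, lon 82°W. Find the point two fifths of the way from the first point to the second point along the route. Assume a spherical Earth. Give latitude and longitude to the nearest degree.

Convert each endpoint to a unit vector on the sphere (x = cos φ cos λ, y = cos φ sin λ, z = sin φ).
The central angle between the endpoints is δ = arccos(p₁·p₂) ≈ 1.335 rad (76.5°).
Interpolate at f = 2/5 with slerp weights a = sin((1−f)δ)/sin δ ≈ 0.738, b = sin(fδ)/sin δ ≈ 0.523.
p = a·p₁ + b·p₂ ≈ (-0.031, -0.629, -0.777); φ = arcsin(p_z) ≈ -50.99°, λ = atan2(p_y, p_x) ≈ -92.85°.

≈ lat 51°S, lon 93°W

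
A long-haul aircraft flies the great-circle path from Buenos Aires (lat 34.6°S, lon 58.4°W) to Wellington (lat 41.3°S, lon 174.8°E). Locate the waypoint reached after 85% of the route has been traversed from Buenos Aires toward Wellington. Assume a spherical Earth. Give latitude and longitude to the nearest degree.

Convert each endpoint to a unit vector on the sphere (x = cos φ cos λ, y = cos φ sin λ, z = sin φ).
The central angle between the endpoints is δ = arccos(p₁·p₂) ≈ 1.566 rad (89.8°).
Interpolate at f = 0.85 with slerp weights a = sin((1−f)δ)/sin δ ≈ 0.233, b = sin(fδ)/sin δ ≈ 0.972.
p = a·p₁ + b·p₂ ≈ (-0.626, -0.097, -0.773); φ = arcsin(p_z) ≈ -50.66°, λ = atan2(p_y, p_x) ≈ -171.19°.

≈ lat 51°S, lon 171°W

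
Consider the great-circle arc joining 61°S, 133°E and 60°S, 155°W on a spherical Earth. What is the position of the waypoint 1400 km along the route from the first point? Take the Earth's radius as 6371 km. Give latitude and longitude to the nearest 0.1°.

≈ 65.2°S, 159.5°E

Write both endpoints as unit vectors p₁, p₂ with components (cos φ cos λ, cos φ sin λ, sin φ).
The central angle between the endpoints is δ = arccos(p₁·p₂) ≈ 0.587 rad (33.7°). The total great-circle distance is δ·R ≈ 0.587 × 6371 ≈ 3743 km, so the target fraction is f = 1400/3743 ≈ 0.374.
Interpolate at f ≈ 0.374 with slerp weights a = sin((1−f)δ)/sin δ ≈ 0.649, b = sin(fδ)/sin δ ≈ 0.393.
p = a·p₁ + b·p₂ ≈ (-0.393, 0.147, -0.908); φ = arcsin(p_z) ≈ -65.21°, λ = atan2(p_y, p_x) ≈ 159.49°.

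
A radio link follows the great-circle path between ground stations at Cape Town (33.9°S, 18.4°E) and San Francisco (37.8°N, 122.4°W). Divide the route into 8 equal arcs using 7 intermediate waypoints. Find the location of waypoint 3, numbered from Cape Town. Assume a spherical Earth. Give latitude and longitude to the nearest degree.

≈ (6°S, 33°W)

Write both endpoints as unit vectors p₁, p₂ with components (cos φ cos λ, cos φ sin λ, sin φ).
The central angle between the endpoints is δ = arccos(p₁·p₂) ≈ 2.587 rad (148.2°).
Interpolate at f = 3/8 with slerp weights a = sin((1−f)δ)/sin δ ≈ 1.897, b = sin(fδ)/sin δ ≈ 1.566.
p = a·p₁ + b·p₂ ≈ (0.831, -0.548, -0.098); φ = arcsin(p_z) ≈ -5.62°, λ = atan2(p_y, p_x) ≈ -33.42°.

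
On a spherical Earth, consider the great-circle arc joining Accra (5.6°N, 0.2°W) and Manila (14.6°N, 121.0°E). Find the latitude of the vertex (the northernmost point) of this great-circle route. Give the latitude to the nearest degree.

≈ 21°N

The great circle lies in the plane with unit normal n̂ = (p₁ × p₂)/|p₁ × p₂|.
Here n̂_z ≈ +0.936; the vertex latitude is φ_max = arccos|n̂_z| ≈ 20.7°.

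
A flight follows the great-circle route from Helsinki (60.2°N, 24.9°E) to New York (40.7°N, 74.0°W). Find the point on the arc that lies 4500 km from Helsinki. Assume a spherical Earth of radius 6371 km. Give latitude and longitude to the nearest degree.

From cos δ = sin φ₁ sin φ₂ + cos φ₁ cos φ₂ cos Δλ, the central angle is δ ≈ 1.038 rad (59.5°). The total great-circle distance is δ·R ≈ 1.038 × 6371 ≈ 6616 km, so the target fraction is f = 4500/6616 ≈ 0.680.
Interpolate at f ≈ 0.680 with slerp weights a = sin((1−f)δ)/sin δ ≈ 0.378, b = sin(fδ)/sin δ ≈ 0.753.
p = a·p₁ + b·p₂ ≈ (0.328, -0.470, 0.820); φ = arcsin(p_z) ≈ 55.04°, λ = atan2(p_y, p_x) ≈ -55.08°.

≈ 55°N, 55°W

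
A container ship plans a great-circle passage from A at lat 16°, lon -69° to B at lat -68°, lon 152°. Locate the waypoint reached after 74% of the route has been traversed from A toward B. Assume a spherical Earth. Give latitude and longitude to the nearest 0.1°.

Convert each endpoint to a unit vector on the sphere (x = cos φ cos λ, y = cos φ sin λ, z = sin φ).
The central angle between the endpoints is δ = arccos(p₁·p₂) ≈ 2.126 rad (121.8°).
Interpolate at f = 0.74 with slerp weights a = sin((1−f)δ)/sin δ ≈ 0.618, b = sin(fδ)/sin δ ≈ 1.177.
p = a·p₁ + b·p₂ ≈ (-0.176, -0.348, -0.921); φ = arcsin(p_z) ≈ -67.06°, λ = atan2(p_y, p_x) ≈ -116.90°.

≈ lat -67.1°, lon -116.9°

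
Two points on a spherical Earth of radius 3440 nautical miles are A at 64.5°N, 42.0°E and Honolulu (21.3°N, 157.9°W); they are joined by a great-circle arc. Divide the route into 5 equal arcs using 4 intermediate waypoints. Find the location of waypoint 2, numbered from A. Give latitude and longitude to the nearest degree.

≈ 75°N, 174°E

From cos δ = sin φ₁ sin φ₂ + cos φ₁ cos φ₂ cos Δλ, the central angle is δ ≈ 1.620 rad (92.8°).
Interpolate at f = 2/5 with slerp weights a = sin((1−f)δ)/sin δ ≈ 0.827, b = sin(fδ)/sin δ ≈ 0.604.
p = a·p₁ + b·p₂ ≈ (-0.257, 0.026, 0.966); φ = arcsin(p_z) ≈ 75.02°, λ = atan2(p_y, p_x) ≈ 174.14°.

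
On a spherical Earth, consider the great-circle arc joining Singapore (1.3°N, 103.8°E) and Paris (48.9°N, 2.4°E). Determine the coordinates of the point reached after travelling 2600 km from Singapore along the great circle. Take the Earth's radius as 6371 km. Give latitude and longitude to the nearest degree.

The haversine formula gives a central angle δ ≈ 1.684 rad (96.5°) between the endpoints. The total great-circle distance is δ·R ≈ 1.684 × 6371 ≈ 10728 km, so the target fraction is f = 2600/10728 ≈ 0.242.
Interpolate at f ≈ 0.242 with slerp weights a = sin((1−f)δ)/sin δ ≈ 0.963, b = sin(fδ)/sin δ ≈ 0.399.
p = a·p₁ + b·p₂ ≈ (0.033, 0.946, 0.323); φ = arcsin(p_z) ≈ 18.83°, λ = atan2(p_y, p_x) ≈ 88.02°.

≈ (19°N, 88°E)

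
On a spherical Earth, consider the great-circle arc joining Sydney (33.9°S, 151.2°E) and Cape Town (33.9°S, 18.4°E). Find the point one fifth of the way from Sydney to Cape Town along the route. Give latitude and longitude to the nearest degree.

≈ (48°S, 133°E)

The haversine formula gives a central angle δ ≈ 1.728 rad (99.0°) between the endpoints.
Interpolate at f = 1/5 with slerp weights a = sin((1−f)δ)/sin δ ≈ 0.995, b = sin(fδ)/sin δ ≈ 0.343.
p = a·p₁ + b·p₂ ≈ (-0.453, 0.488, -0.746); φ = arcsin(p_z) ≈ -48.26°, λ = atan2(p_y, p_x) ≈ 132.91°.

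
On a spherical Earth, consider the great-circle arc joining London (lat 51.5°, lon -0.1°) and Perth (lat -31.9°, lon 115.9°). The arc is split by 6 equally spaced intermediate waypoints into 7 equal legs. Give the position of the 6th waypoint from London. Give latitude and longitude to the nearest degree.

≈ lat -18°, lon 102°

From cos δ = sin φ₁ sin φ₂ + cos φ₁ cos φ₂ cos Δλ, the central angle is δ ≈ 2.272 rad (130.2°).
Interpolate at f = 6/7 with slerp weights a = sin((1−f)δ)/sin δ ≈ 0.417, b = sin(fδ)/sin δ ≈ 1.217.
p = a·p₁ + b·p₂ ≈ (-0.191, 0.929, -0.316); φ = arcsin(p_z) ≈ -18.45°, λ = atan2(p_y, p_x) ≈ 101.65°.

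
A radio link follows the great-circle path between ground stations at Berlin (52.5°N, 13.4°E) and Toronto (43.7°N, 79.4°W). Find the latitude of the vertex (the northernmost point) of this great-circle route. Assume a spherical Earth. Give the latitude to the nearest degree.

The great circle lies in the plane with unit normal n̂ = (p₁ × p₂)/|p₁ × p₂|.
Here n̂_z ≈ -0.517; the vertex latitude is φ_max = arccos|n̂_z| ≈ 58.9°.
Check via Clairaut: cos φ_max = |cos φ₁| · sin C = cos(52.5°)·sin(58.1°) ≈ 0.517, again giving ≈ 58.9°.

≈ 59°N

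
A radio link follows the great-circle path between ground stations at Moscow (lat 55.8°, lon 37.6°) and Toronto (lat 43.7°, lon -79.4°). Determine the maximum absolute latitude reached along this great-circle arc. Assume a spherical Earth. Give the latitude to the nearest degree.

≈ 67°

The great circle lies in the plane with unit normal n̂ = (p₁ × p₂)/|p₁ × p₂|.
Here n̂_z ≈ -0.393; the vertex latitude is φ_max = arccos|n̂_z| ≈ 66.9°.
Check via Clairaut: cos φ_max = |cos φ₁| · sin C = cos(55.8°)·sin(44.3°) ≈ 0.393, again giving ≈ 66.9°.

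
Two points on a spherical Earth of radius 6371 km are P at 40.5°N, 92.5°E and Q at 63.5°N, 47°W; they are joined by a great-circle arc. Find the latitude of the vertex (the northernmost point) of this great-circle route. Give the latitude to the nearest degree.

The great circle lies in the plane with unit normal n̂ = (p₁ × p₂)/|p₁ × p₂|.
Here n̂_z ≈ -0.233; the vertex latitude is φ_max = arccos|n̂_z| ≈ 76.5°.

≈ 77°N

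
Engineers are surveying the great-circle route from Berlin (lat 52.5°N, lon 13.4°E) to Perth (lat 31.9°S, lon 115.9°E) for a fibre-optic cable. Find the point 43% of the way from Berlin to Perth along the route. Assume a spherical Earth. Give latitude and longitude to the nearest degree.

≈ lat 23°N, lon 71°E

From cos δ = sin φ₁ sin φ₂ + cos φ₁ cos φ₂ cos Δλ, the central angle is δ ≈ 2.131 rad (122.1°).
Interpolate at f = 0.43 with slerp weights a = sin((1−f)δ)/sin δ ≈ 1.106, b = sin(fδ)/sin δ ≈ 0.936.
p = a·p₁ + b·p₂ ≈ (0.308, 0.871, 0.383); φ = arcsin(p_z) ≈ 22.50°, λ = atan2(p_y, p_x) ≈ 70.54°.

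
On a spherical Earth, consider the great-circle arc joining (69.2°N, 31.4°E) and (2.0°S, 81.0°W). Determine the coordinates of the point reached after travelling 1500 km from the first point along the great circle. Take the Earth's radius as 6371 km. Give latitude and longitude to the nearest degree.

From cos δ = sin φ₁ sin φ₂ + cos φ₁ cos φ₂ cos Δλ, the central angle is δ ≈ 1.739 rad (99.7°). The total great-circle distance is δ·R ≈ 1.739 × 6371 ≈ 11082 km, so the target fraction is f = 1500/11082 ≈ 0.135.
Interpolate at f ≈ 0.135 with slerp weights a = sin((1−f)δ)/sin δ ≈ 1.012, b = sin(fδ)/sin δ ≈ 0.237.
p = a·p₁ + b·p₂ ≈ (0.344, -0.046, 0.938); φ = arcsin(p_z) ≈ 69.70°, λ = atan2(p_y, p_x) ≈ -7.67°.

≈ (70°N, 8°W)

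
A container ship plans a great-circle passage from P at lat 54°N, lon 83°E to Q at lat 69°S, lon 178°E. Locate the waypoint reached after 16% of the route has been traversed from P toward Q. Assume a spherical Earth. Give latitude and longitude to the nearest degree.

≈ lat 34°N, lon 98°E

The haversine formula gives a central angle δ ≈ 2.455 rad (140.7°) between the endpoints.
Interpolate at f = 0.16 with slerp weights a = sin((1−f)δ)/sin δ ≈ 1.391, b = sin(fδ)/sin δ ≈ 0.604.
p = a·p₁ + b·p₂ ≈ (-0.117, 0.819, 0.561); φ = arcsin(p_z) ≈ 34.16°, λ = atan2(p_y, p_x) ≈ 98.11°.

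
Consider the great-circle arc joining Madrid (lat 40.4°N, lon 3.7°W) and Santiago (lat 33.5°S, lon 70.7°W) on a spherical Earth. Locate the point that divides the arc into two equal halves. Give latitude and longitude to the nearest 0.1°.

The haversine formula gives a central angle δ ≈ 1.681 rad (96.3°) between the endpoints.
Interpolate at f = 1/2 with slerp weights a = sin((1−f)δ)/sin δ ≈ 0.749, b = sin(fδ)/sin δ ≈ 0.749.
p = a·p₁ + b·p₂ ≈ (0.776, -0.627, 0.072); φ = arcsin(p_z) ≈ 4.13°, λ = atan2(p_y, p_x) ≈ -38.92°.

≈ lat 4.1°N, lon 38.9°W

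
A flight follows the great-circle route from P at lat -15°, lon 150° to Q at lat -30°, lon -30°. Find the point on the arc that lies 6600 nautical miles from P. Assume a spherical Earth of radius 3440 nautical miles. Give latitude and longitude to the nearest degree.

≈ lat -55°, lon -30°

Convert each endpoint to a unit vector on the sphere (x = cos φ cos λ, y = cos φ sin λ, z = sin φ).
The central angle between the endpoints is δ = arccos(p₁·p₂) ≈ 2.356 rad (135.0°). The total great-circle distance is δ·R ≈ 2.356 × 3440 ≈ 8105 nmi, so the target fraction is f = 6600/8105 ≈ 0.814.
Interpolate at f ≈ 0.814 with slerp weights a = sin((1−f)δ)/sin δ ≈ 0.599, b = sin(fδ)/sin δ ≈ 1.330.
p = a·p₁ + b·p₂ ≈ (0.496, -0.286, -0.820); φ = arcsin(p_z) ≈ -55.07°, λ = atan2(p_y, p_x) ≈ -30.00°.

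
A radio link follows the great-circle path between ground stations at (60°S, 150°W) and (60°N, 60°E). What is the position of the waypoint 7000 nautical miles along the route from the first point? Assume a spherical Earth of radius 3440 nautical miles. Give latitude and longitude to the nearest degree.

The haversine formula gives a central angle δ ≈ 2.882 rad (165.1°) between the endpoints. The total great-circle distance is δ·R ≈ 2.882 × 3440 ≈ 9914 nmi, so the target fraction is f = 7000/9914 ≈ 0.706.
Interpolate at f ≈ 0.706 with slerp weights a = sin((1−f)δ)/sin δ ≈ 2.920, b = sin(fδ)/sin δ ≈ 3.484.
p = a·p₁ + b·p₂ ≈ (-0.393, 0.779, 0.489); φ = arcsin(p_z) ≈ 29.26°, λ = atan2(p_y, p_x) ≈ 116.80°.

≈ (29°N, 117°E)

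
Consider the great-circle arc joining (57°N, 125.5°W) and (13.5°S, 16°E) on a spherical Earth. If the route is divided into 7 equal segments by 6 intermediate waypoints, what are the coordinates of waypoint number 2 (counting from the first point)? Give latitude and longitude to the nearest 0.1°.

≈ (62.0°N, 49.9°W)

From cos δ = sin φ₁ sin φ₂ + cos φ₁ cos φ₂ cos Δλ, the central angle is δ ≈ 2.227 rad (127.6°).
Interpolate at f = 2/7 with slerp weights a = sin((1−f)δ)/sin δ ≈ 1.262, b = sin(fδ)/sin δ ≈ 0.750.
p = a·p₁ + b·p₂ ≈ (0.302, -0.359, 0.883); φ = arcsin(p_z) ≈ 62.05°, λ = atan2(p_y, p_x) ≈ -49.89°.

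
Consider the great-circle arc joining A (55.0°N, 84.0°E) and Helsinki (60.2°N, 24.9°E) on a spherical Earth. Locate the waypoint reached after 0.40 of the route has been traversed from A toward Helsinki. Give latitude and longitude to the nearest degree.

≈ (60°N, 63°E)

Write both endpoints as unit vectors p₁, p₂ with components (cos φ cos λ, cos φ sin λ, sin φ).
The central angle between the endpoints is δ = arccos(p₁·p₂) ≈ 0.541 rad (31.0°).
Interpolate at f = 0.40 with slerp weights a = sin((1−f)δ)/sin δ ≈ 0.619, b = sin(fδ)/sin δ ≈ 0.417.
p = a·p₁ + b·p₂ ≈ (0.225, 0.441, 0.869); φ = arcsin(p_z) ≈ 60.35°, λ = atan2(p_y, p_x) ≈ 62.94°.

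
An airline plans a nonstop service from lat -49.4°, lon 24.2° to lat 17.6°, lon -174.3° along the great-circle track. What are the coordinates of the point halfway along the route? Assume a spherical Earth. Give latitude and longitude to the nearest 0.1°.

≈ lat -49.2°, lon 154.1°

Write both endpoints as unit vectors p₁, p₂ with components (cos φ cos λ, cos φ sin λ, sin φ).
The central angle between the endpoints is δ = arccos(p₁·p₂) ≈ 2.528 rad (144.9°).
Interpolate at f = 1/2 with slerp weights a = sin((1−f)δ)/sin δ ≈ 1.657, b = sin(fδ)/sin δ ≈ 1.657.
p = a·p₁ + b·p₂ ≈ (-0.588, 0.285, -0.757); φ = arcsin(p_z) ≈ -49.20°, λ = atan2(p_y, p_x) ≈ 154.13°.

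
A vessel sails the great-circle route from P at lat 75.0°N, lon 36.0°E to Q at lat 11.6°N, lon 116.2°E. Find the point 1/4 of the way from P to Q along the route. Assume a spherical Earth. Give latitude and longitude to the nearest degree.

≈ lat 65°N, lon 85°E

Convert each endpoint to a unit vector on the sphere (x = cos φ cos λ, y = cos φ sin λ, z = sin φ).
The central angle between the endpoints is δ = arccos(p₁·p₂) ≈ 1.331 rad (76.3°).
Interpolate at f = 1/4 with slerp weights a = sin((1−f)δ)/sin δ ≈ 0.865, b = sin(fδ)/sin δ ≈ 0.336.
p = a·p₁ + b·p₂ ≈ (0.036, 0.427, 0.903); φ = arcsin(p_z) ≈ 64.61°, λ = atan2(p_y, p_x) ≈ 85.22°.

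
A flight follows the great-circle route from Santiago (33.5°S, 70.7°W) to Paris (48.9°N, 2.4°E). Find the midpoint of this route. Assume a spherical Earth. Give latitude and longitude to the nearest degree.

≈ (10°N, 39°W)

Write both endpoints as unit vectors p₁, p₂ with components (cos φ cos λ, cos φ sin λ, sin φ).
The central angle between the endpoints is δ = arccos(p₁·p₂) ≈ 1.830 rad (104.9°).
Interpolate at f = 1/2 with slerp weights a = sin((1−f)δ)/sin δ ≈ 0.820, b = sin(fδ)/sin δ ≈ 0.820.
p = a·p₁ + b·p₂ ≈ (0.765, -0.623, 0.165); φ = arcsin(p_z) ≈ 9.52°, λ = atan2(p_y, p_x) ≈ -39.16°.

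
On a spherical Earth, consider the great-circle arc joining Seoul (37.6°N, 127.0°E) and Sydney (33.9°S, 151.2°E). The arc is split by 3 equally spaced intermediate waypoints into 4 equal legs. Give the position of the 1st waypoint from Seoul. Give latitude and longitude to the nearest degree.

Write both endpoints as unit vectors p₁, p₂ with components (cos φ cos λ, cos φ sin λ, sin φ).
The central angle between the endpoints is δ = arccos(p₁·p₂) ≈ 1.308 rad (75.0°).
Interpolate at f = 1/4 with slerp weights a = sin((1−f)δ)/sin δ ≈ 0.861, b = sin(fδ)/sin δ ≈ 0.333.
p = a·p₁ + b·p₂ ≈ (-0.652, 0.678, 0.340); φ = arcsin(p_z) ≈ 19.85°, λ = atan2(p_y, p_x) ≈ 133.91°.

≈ 20°N, 134°E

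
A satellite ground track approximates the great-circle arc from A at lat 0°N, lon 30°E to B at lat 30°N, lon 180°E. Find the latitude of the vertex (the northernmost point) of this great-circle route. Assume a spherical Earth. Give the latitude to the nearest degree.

≈ 49°N

The great circle lies in the plane with unit normal n̂ = (p₁ × p₂)/|p₁ × p₂|.
Here n̂_z ≈ +0.655; the vertex latitude is φ_max = arccos|n̂_z| ≈ 49.1°.
Check via Clairaut: cos φ_max = |cos φ₁| · sin C = cos(0.0°)·sin(40.9°) ≈ 0.655, again giving ≈ 49.1°.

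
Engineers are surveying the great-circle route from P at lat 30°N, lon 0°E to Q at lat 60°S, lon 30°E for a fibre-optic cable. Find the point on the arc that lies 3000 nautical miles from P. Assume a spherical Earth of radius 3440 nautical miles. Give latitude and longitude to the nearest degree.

≈ lat 19°S, lon 12°E

Write both endpoints as unit vectors p₁, p₂ with components (cos φ cos λ, cos φ sin λ, sin φ).
The central angle between the endpoints is δ = arccos(p₁·p₂) ≈ 1.629 rad (93.3°). The total great-circle distance is δ·R ≈ 1.629 × 3440 ≈ 5603 nmi, so the target fraction is f = 3000/5603 ≈ 0.535.
Interpolate at f ≈ 0.535 with slerp weights a = sin((1−f)δ)/sin δ ≈ 0.688, b = sin(fδ)/sin δ ≈ 0.767.
p = a·p₁ + b·p₂ ≈ (0.928, 0.192, -0.320); φ = arcsin(p_z) ≈ -18.68°, λ = atan2(p_y, p_x) ≈ 11.68°.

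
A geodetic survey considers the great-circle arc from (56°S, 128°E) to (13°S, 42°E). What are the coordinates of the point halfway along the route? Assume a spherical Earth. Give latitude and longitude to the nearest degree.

The haversine formula gives a central angle δ ≈ 1.344 rad (77.0°) between the endpoints.
Interpolate at f = 1/2 with slerp weights a = sin((1−f)δ)/sin δ ≈ 0.639, b = sin(fδ)/sin δ ≈ 0.639.
p = a·p₁ + b·p₂ ≈ (0.243, 0.698, -0.674); φ = arcsin(p_z) ≈ -42.34°, λ = atan2(p_y, p_x) ≈ 70.83°.

≈ (42°S, 71°E)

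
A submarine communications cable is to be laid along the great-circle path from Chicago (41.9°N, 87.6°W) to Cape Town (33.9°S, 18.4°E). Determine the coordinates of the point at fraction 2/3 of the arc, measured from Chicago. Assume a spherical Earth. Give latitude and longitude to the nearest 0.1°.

The haversine formula gives a central angle δ ≈ 2.145 rad (122.9°) between the endpoints.
Interpolate at f = 2/3 with slerp weights a = sin((1−f)δ)/sin δ ≈ 0.780, b = sin(fδ)/sin δ ≈ 1.179.
p = a·p₁ + b·p₂ ≈ (0.953, -0.272, -0.136); φ = arcsin(p_z) ≈ -7.83°, λ = atan2(p_y, p_x) ≈ -15.91°.

≈ 7.8°S, 15.9°W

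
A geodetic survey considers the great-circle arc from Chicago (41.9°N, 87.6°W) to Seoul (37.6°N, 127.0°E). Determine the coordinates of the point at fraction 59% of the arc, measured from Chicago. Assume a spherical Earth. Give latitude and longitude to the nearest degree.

≈ 68°N, 171°E

The haversine formula gives a central angle δ ≈ 1.649 rad (94.5°) between the endpoints.
Interpolate at f = 0.59 with slerp weights a = sin((1−f)δ)/sin δ ≈ 0.628, b = sin(fδ)/sin δ ≈ 0.829.
p = a·p₁ + b·p₂ ≈ (-0.376, 0.058, 0.925); φ = arcsin(p_z) ≈ 67.66°, λ = atan2(p_y, p_x) ≈ 171.25°.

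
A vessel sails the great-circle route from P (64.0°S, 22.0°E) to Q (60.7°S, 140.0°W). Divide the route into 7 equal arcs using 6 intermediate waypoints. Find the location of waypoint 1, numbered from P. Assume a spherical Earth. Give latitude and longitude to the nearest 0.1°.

≈ (71.6°S, 17.4°E)

Convert each endpoint to a unit vector on the sphere (x = cos φ cos λ, y = cos φ sin λ, z = sin φ).
The central angle between the endpoints is δ = arccos(p₁·p₂) ≈ 0.952 rad (54.6°).
Interpolate at f = 1/7 with slerp weights a = sin((1−f)δ)/sin δ ≈ 0.894, b = sin(fδ)/sin δ ≈ 0.166.
p = a·p₁ + b·p₂ ≈ (0.301, 0.094, -0.949); φ = arcsin(p_z) ≈ -71.61°, λ = atan2(p_y, p_x) ≈ 17.42°.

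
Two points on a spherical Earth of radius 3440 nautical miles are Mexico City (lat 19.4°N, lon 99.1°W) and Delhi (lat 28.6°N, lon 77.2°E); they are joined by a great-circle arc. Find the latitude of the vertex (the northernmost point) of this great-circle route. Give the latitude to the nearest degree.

The great circle lies in the plane with unit normal n̂ = (p₁ × p₂)/|p₁ × p₂|.
Here n̂_z ≈ +0.072; the vertex latitude is φ_max = arccos|n̂_z| ≈ 85.9°.
Check via Clairaut: cos φ_max = |cos φ₁| · sin C = cos(19.4°)·sin(4.4°) ≈ 0.072, again giving ≈ 85.9°.

≈ 86°N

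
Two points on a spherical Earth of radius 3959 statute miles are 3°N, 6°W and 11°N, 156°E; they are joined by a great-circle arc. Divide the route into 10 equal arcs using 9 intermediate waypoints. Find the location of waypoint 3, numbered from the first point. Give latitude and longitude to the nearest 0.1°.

≈ 29.3°N, 35.3°E

Write both endpoints as unit vectors p₁, p₂ with components (cos φ cos λ, cos φ sin λ, sin φ).
The central angle between the endpoints is δ = arccos(p₁·p₂) ≈ 2.745 rad (157.3°).
Interpolate at f = 3/10 with slerp weights a = sin((1−f)δ)/sin δ ≈ 2.430, b = sin(fδ)/sin δ ≈ 1.898.
p = a·p₁ + b·p₂ ≈ (0.712, 0.504, 0.489); φ = arcsin(p_z) ≈ 29.30°, λ = atan2(p_y, p_x) ≈ 35.32°.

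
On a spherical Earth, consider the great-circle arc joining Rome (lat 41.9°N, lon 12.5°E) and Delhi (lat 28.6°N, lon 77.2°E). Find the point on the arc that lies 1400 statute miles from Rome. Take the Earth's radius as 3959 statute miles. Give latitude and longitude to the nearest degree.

Convert each endpoint to a unit vector on the sphere (x = cos φ cos λ, y = cos φ sin λ, z = sin φ).
The central angle between the endpoints is δ = arccos(p₁·p₂) ≈ 0.929 rad (53.2°). The total great-circle distance is δ·R ≈ 0.929 × 3959 ≈ 3676 mi, so the target fraction is f = 1400/3676 ≈ 0.381.
Interpolate at f ≈ 0.381 with slerp weights a = sin((1−f)δ)/sin δ ≈ 0.679, b = sin(fδ)/sin δ ≈ 0.432.
p = a·p₁ + b·p₂ ≈ (0.578, 0.480, 0.661); φ = arcsin(p_z) ≈ 41.34°, λ = atan2(p_y, p_x) ≈ 39.71°.

≈ lat 41°N, lon 40°E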